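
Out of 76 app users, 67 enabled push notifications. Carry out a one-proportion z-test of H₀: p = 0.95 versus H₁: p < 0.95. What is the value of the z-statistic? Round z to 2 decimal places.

Sample proportion p̂ = 67/76 = 0.88158.
Null standard error: √(0.95·0.05/76) = √0.000625000 = 0.025000.
Test statistic: z = -0.06842/0.025000 = -2.74.

z = -2.74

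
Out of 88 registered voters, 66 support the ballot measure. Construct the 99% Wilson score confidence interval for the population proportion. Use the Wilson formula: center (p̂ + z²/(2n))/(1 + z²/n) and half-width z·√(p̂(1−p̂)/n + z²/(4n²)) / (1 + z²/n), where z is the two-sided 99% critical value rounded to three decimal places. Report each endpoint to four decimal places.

p̂ = 66/88 = 0.75000; z = 2.576, so z² = 6.635776.
Denominator 1 + z²/n = 1 + 6.635776/88 = 1.075407.
Adjusted center: (0.75000 + z²/(2n))/1.075407 = 0.73247.
Radicand: p̂(1−p̂)/n + z²/(4n²) = 0.002130682 + 0.000214223 = 0.002344905.
Half-width = 2.576·√0.002344905/1.075407 = 0.11599.
So the interval runs from 0.6165 to 0.8485.

(0.6165, 0.8485)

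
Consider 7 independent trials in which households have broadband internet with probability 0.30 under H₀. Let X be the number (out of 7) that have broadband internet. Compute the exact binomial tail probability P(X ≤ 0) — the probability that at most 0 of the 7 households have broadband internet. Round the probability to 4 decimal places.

P = 0.0824

X is binomial with n = 7 and p = 0.30.
P(X ≤ 0) = C(7,0)·0.30^0·0.70^7.
= 0.082354 = 0.0824.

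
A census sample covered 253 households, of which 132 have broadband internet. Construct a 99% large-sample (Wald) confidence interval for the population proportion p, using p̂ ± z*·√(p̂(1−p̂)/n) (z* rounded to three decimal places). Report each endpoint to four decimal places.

Sample proportion p̂ = 132/253 = 0.52174.
SE(p̂) = √(0.52174·0.47826/253) = 0.031405.
The 99% critical value is z* = 2.576.
Margin of error: 2.576 × 0.031405 = 0.08090.
So the interval runs from 0.4408 to 0.6026.

(0.4408, 0.6026)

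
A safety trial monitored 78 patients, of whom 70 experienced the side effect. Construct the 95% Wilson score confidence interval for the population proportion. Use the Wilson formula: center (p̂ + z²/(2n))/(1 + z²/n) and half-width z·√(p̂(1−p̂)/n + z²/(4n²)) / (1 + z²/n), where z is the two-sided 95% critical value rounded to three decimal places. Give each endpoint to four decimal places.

p̂ = 70/78 = 0.89744; z = 1.960, so z² = 3.841600.
1 + z²/n = 1.049251.
Center = (0.89744 + 0.024626)/1.049251 = 0.87878.
Radicand: p̂(1−p̂)/n + z²/(4n²) = 0.001180060 + 0.000157857 = 0.001337917.
Half-width = 1.960·√0.001337917/1.049251 = 0.06833.
So the interval runs from 0.8105 to 0.9471.

(0.8105, 0.9471)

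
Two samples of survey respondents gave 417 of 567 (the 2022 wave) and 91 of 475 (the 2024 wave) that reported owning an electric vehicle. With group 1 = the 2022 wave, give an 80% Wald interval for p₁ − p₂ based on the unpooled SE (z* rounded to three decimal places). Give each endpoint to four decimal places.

(0.5107, 0.5770)

p̂₁ = 0.73545, p̂₂ = 0.19158, so the observed difference is 0.54387.
SE = √(0.000343145 + 0.000326056) = √0.000669201 = 0.025869.
The 80% critical value is z* = 1.282. Margin of error = 0.03316.
Interval: 0.54387 ± 0.03316 → (0.5107, 0.5770).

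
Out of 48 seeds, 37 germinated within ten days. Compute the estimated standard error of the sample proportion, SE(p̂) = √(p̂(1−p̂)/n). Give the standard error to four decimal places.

The sample proportion is 37/48 = 0.77083.
p̂(1−p̂) = 0.77083·0.22917 = 0.176651.
SE = √(0.176651/48) = 0.0607.

SE = 0.0607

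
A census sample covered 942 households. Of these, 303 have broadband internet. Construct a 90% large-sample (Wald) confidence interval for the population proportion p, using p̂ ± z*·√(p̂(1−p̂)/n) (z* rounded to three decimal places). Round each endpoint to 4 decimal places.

p̂ = 303/942 = 0.32166.
Standard error of p̂: √(0.218193/942) = √0.000231628 = 0.015219.
The 90% critical value is z* = 1.645.
Margin = 1.645·0.015219 = 0.02504.
So the interval runs from 0.2966 to 0.3467.

(0.2966, 0.3467)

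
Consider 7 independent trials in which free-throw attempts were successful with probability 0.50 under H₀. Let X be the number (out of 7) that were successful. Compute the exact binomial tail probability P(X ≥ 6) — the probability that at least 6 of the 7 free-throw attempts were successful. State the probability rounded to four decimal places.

X ~ Binomial(n=7, p=0.50).
P(X ≥ 6) = C(7,6)·0.50^6·0.50^1 + C(7,7)·0.50^7·0.50^0.
= 0.054688 + 0.007812 = 0.0625.

P = 0.0625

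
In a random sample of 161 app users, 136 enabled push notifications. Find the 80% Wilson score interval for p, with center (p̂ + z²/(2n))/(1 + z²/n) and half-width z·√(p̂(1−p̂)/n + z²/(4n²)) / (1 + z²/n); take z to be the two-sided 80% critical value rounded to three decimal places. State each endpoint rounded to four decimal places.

Here p̂ = 136/161 = 0.84472 and z = 1.282 (z² = 1.643524).
Denominator 1 + z²/n = 1 + 1.643524/161 = 1.010208.
Center = (0.84472 + 0.005104)/1.010208 = 0.84124.
Radicand: p̂(1−p̂)/n + z²/(4n²) = 0.000814707 + 0.000015851 = 0.000830558.
Half-width = 1.282·√0.000830558/1.010208 = 0.03657.
Interval: 0.84124 ± 0.03657 → (0.8047, 0.8778).

(0.8047, 0.8778)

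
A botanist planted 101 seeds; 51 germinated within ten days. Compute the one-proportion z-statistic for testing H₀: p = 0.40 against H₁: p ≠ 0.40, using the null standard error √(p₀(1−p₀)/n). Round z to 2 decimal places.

z = 2.15

With x = 51 successes in n = 101, p̂ = 0.50495.
Null standard error: √(0.40·0.60/101) = √0.002376238 = 0.048747.
Test statistic: z = 0.10495/0.048747 = 2.15.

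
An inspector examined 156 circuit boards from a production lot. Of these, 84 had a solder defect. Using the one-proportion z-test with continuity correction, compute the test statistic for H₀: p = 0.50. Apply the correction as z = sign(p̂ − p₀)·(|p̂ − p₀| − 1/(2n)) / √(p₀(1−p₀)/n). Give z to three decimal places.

z = 0.881

p̂ = 84/156 = 0.53846. p̂ − p₀ = 0.038462.
Continuity correction 1/(2n) = 1/312 = 0.003205.
Corrected numerator: |0.038462| − 0.003205 = 0.035257.
Under H₀, SE = √(p₀(1−p₀)/n) = √(0.50·0.50/156) = √0.001602564 = 0.040032.
z = (+)0.035257/0.040032 = 0.881.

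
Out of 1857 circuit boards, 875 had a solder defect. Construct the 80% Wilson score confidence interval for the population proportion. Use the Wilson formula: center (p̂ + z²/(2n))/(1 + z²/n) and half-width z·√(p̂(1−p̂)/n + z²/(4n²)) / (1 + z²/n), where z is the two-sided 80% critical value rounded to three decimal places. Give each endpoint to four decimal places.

p̂ = 875/1857 = 0.47119; z = 1.282, so z² = 1.643524.
Denominator 1 + z²/n = 1 + 1.643524/1857 = 1.000885.
Adjusted center: (0.47119 + z²/(2n))/1.000885 = 0.47122.
Radicand: p̂(1−p̂)/n + z²/(4n²) = 0.000134179 + 0.000000119 = 0.000134298.
Half-width = z·√(radicand)/denom = 1.282·0.011589/1.000885 = 0.01484.
Interval: 0.47122 ± 0.01484 → (0.4564, 0.4861).

(0.4564, 0.4861)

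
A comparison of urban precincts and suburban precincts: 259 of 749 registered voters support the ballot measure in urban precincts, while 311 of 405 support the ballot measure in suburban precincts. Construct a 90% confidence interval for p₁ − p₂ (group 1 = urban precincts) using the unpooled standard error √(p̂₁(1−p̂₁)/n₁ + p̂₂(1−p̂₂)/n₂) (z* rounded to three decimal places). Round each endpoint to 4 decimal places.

p̂₁ = 0.34579, p̂₂ = 0.76790, so the observed difference is -0.42211.
Unpooled SE = √(p̂₁(1−p̂₁)/n₁ + p̂₂(1−p̂₂)/n₂) = √(0.000302030 + 0.000440071) = 0.027242.
z* = 1.645 at the 90% level. Margin = 1.645·0.027242 = 0.04481.
CI: -0.42211 ± 0.04481 = (-0.4669, -0.3773).

(-0.4669, -0.3773)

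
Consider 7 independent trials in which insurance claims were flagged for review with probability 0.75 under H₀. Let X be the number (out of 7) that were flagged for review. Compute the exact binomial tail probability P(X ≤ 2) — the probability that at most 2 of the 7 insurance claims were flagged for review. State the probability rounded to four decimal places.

X ~ Binomial(n=7, p=0.75).
P(X ≤ 2) = C(7,0)·0.75^0·0.25^7 + C(7,1)·0.75^1·0.25^6 + C(7,2)·0.75^2·0.25^5.
= 0.000061 + 0.001282 + 0.011536 = 0.0129.

P = 0.0129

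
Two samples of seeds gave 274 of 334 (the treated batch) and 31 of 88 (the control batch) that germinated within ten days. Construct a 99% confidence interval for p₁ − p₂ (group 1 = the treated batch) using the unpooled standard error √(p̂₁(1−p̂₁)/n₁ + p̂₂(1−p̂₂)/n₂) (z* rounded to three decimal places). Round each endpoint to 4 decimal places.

p̂₁ = 274/334 = 0.82036, p̂₂ = 31/88 = 0.35227; p̂₁ − p̂₂ = 0.46809.
SE = √(0.000441227 + 0.002592917) = √0.003034144 = 0.055083.
For 99% confidence, z* = 2.576. Margin = 2.576·0.055083 = 0.14189.
CI: 0.46809 ± 0.14189 = (0.3262, 0.6100).

(0.3262, 0.6100)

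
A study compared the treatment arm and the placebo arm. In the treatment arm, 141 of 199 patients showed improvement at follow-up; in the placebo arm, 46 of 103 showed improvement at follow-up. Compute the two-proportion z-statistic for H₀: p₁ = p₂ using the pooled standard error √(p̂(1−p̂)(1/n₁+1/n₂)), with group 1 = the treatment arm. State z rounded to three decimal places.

Sample proportions: p̂₁ = 141/199 = 0.70854 and p̂₂ = 46/103 = 0.44660.
Pooled p̂ = (141+46)/(199+103) = 187/302 = 0.61921.
SE = √[p̂(1−p̂)(1/n₁+1/n₂)] = √[0.61921·0.38079·(1/199+1/103)] ≈ 0.058941.
z = (p̂₁ − p̂₂)/SE = (0.70854 − 0.44660)/0.058941 = 0.26194/0.058941 = 4.444.

z = 4.444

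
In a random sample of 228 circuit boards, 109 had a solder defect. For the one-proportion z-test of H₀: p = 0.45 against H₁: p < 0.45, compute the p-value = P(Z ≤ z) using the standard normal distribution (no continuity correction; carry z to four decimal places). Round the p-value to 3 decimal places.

p̂ = 109/228 = 0.47807.
Under H₀, SE = √(p₀(1−p₀)/n) = √(0.45·0.55/228) = √0.001085526 = 0.032947.
z = (p̂ − p₀)/SE = (109/228 − 0.45)/0.032947 ≈ 0.8520.
p-value = P(Z ≤ z) with z = 0.8520 → 0.803.

p-value = 0.803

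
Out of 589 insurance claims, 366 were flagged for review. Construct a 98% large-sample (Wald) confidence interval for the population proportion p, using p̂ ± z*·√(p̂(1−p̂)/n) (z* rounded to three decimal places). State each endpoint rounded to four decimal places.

(0.5749, 0.6679)

Sample proportion p̂ = 366/589 = 0.62139.
SE = √(p̂(1−p̂)/n) = √(0.235264/589) = 0.019986.
The 98% critical value is z* = 2.326.
Margin = 2.326·0.019986 = 0.04649.
So the interval runs from 0.5749 to 0.6679.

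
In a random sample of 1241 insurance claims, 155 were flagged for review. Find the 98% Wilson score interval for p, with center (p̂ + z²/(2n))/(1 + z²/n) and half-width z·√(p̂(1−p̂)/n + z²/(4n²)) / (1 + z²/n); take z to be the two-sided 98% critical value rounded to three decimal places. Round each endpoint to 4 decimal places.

(0.1047, 0.1484)

p̂ = 155/1241 = 0.12490; z = 2.326, so z² = 5.410276.
1 + z²/n = 1.004360.
Center = (0.12490 + 0.002180)/1.004360 = 0.12653.
Radicand: p̂(1−p̂)/n + z²/(4n²) = 0.000088074 + 0.000000878 = 0.000088952.
Half-width = 2.326·√0.000088952/1.004360 = 0.02184.
So the interval runs from 0.1047 to 0.1484.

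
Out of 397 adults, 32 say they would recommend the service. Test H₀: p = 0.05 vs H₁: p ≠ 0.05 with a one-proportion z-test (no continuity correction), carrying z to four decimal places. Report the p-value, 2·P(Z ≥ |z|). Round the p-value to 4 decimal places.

With x = 32 successes in n = 397, p̂ = 0.08060.
Under H₀, SE = √(p₀(1−p₀)/n) = √(0.05·0.95/397) = √0.000119647 = 0.010938.
Test statistic (full precision, shown to 4 dp): z = (32/397 − 0.05)/SE₀ ≈ 2.7979.
From the standard normal, 2·P(Z ≥ |z|) = 0.0051.

p-value = 0.0051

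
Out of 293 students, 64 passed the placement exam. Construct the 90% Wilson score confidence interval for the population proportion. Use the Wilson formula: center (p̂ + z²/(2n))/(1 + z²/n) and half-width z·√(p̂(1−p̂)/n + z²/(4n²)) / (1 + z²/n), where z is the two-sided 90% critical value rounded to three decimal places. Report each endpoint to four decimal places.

p̂ = 64/293 = 0.21843; z = 1.645, so z² = 2.706025.
1 + z²/n = 1.009236.
Adjusted center: (0.21843 + z²/(2n))/1.009236 = 0.22101.
Radicand: p̂(1−p̂)/n + z²/(4n²) = 0.000582656 + 0.000007880 = 0.000590536.
Half-width = z·√(radicand)/denom = 1.645·0.024301/1.009236 = 0.03961.
Interval: 0.22101 ± 0.03961 → (0.1814, 0.2606).

(0.1814, 0.2606)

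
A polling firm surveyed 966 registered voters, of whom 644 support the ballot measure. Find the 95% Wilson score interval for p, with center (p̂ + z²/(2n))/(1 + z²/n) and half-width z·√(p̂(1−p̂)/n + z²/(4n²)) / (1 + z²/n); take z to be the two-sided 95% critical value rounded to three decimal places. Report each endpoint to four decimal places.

(0.6363, 0.6957)

p̂ = 644/966 = 0.66667; z = 1.960, so z² = 3.841600.
Denominator 1 + z²/n = 1 + 3.841600/966 = 1.003977.
Adjusted center: (0.66667 + z²/(2n))/1.003977 = 0.66601.
Radicand: p̂(1−p̂)/n + z²/(4n²) = 0.000230044 + 0.000001029 = 0.000231073.
Half-width = 1.960·√0.000231073/1.003977 = 0.02968.
Interval: 0.66601 ± 0.02968 → (0.6363, 0.6957).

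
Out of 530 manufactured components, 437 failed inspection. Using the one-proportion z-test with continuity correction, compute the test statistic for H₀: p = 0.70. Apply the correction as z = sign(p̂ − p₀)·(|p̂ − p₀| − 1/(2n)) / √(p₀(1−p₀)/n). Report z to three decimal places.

z = 6.209

p̂ = 437/530 = 0.82453. p̂ − p₀ = 0.124528.
1/(2n) = 0.000943.
Corrected numerator: |0.124528| − 0.000943 = 0.123585.
SE₀ = √(0.70·0.30/530) = 0.019905.
z = +0.123585/0.019905 = 6.209.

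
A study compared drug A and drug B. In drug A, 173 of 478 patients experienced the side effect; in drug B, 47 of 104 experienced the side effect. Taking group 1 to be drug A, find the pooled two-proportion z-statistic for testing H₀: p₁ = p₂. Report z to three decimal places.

z = -1.715

p̂₁ = 173/478 = 0.36192, p̂₂ = 47/104 = 0.45192.
Pooled p̂ = (173+47)/(478+104) = 220/582 = 0.37801.
Pooled SE = √[0.2351177·0.01170743] ≈ 0.052465.
z = -0.09000/0.052465 = -1.715.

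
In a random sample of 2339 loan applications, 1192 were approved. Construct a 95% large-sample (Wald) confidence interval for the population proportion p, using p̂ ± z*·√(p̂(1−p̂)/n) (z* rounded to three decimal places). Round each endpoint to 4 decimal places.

Sample proportion p̂ = 1192/2339 = 0.50962.
Standard error of p̂: √(0.249907/2339) = √0.000106844 = 0.010337.
The 95% critical value is z* = 1.960.
Margin of error: 1.960 × 0.010337 = 0.02026.
Interval: 0.50962 ± 0.02026 → (0.4894, 0.5299).

(0.4894, 0.5299)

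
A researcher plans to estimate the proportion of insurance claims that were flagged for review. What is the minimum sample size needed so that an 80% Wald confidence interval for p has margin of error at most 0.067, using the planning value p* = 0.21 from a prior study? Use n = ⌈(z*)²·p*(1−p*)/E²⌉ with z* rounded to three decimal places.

n = 61

For 80% confidence, z* = 1.282.
p*(1−p*) = 0.21·0.79 = 0.1659.
Required n before rounding: 1.643524 × 0.1659 / 0.067² = 60.740.
⌈60.740⌉ = 61.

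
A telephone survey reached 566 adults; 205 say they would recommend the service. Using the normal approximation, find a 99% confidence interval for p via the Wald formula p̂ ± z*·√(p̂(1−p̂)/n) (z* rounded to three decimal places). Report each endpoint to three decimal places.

(0.310, 0.414)

The sample proportion is 205/566 = 0.36219.
Standard error of p̂: √(0.231009/566) = √0.000408142 = 0.020203.
The 99% critical value is z* = 2.576.
Margin = 2.576·0.020203 = 0.05204.
So the interval runs from 0.310 to 0.414.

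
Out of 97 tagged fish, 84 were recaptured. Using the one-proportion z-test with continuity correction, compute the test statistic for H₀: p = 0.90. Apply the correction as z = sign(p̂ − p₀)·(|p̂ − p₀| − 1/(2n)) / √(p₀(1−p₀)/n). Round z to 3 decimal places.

z = -0.948

With x = 84 successes in n = 97, p̂ = 0.86598. p̂ − p₀ = -0.034021.
Continuity correction 1/(2n) = 1/194 = 0.005155.
Corrected numerator: |-0.034021| − 0.005155 = 0.028866.
SE₀ = √(0.90·0.10/97) = 0.030460.
z = (−)0.028866/0.030460 = -0.948.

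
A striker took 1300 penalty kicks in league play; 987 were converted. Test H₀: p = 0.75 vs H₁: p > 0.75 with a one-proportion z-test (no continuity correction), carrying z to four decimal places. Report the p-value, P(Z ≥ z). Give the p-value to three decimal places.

With x = 987 successes in n = 1300, p̂ = 0.75923.
Under H₀, SE = √(p₀(1−p₀)/n) = √(0.75·0.25/1300) = √0.000144231 = 0.012010.
Test statistic (full precision, shown to 4 dp): z = (987/1300 − 0.75)/SE₀ ≈ 0.7686.
p-value = P(Z ≥ z) with z = 0.7686 → 0.221.

p-value = 0.221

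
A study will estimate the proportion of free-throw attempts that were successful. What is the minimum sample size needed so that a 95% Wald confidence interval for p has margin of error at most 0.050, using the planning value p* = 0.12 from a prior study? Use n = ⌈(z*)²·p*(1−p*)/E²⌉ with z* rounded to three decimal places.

n = 163

z* = 1.960 at the 95% level.
p*(1−p*) = 0.1056.
Required n before rounding: 3.841600 × 0.1056 / 0.050² = 162.269.
Rounding up, n = 163.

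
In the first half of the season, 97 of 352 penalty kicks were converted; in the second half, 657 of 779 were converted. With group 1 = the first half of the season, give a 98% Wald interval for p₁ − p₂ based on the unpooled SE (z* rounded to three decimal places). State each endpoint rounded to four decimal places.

(-0.6310, -0.5047)

p̂₁ = 0.27557, p̂₂ = 0.84339, so the observed difference is -0.56782.
SE = √(0.000567132 + 0.000169556) = √0.000736688 = 0.027142.
The 98% critical value is z* = 2.326. Margin = 2.326·0.027142 = 0.06313.
Interval: -0.56782 ± 0.06313 → (-0.6310, -0.5047).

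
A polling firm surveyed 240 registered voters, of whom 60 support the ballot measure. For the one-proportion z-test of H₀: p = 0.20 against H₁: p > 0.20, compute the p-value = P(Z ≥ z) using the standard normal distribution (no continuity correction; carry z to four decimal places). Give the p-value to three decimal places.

The sample proportion is 60/240 = 0.25000.
Null standard error: √(0.20·0.80/240) = √0.000666667 = 0.025820.
z = (p̂ − p₀)/SE = (60/240 − 0.20)/0.025820 ≈ 1.9365.
From the standard normal, P(Z ≥ z) = 0.026.

p-value = 0.026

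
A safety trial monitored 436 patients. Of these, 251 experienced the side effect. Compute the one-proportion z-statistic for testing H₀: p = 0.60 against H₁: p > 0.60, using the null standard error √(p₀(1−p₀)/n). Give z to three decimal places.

z = -1.036

The sample proportion is 251/436 = 0.57569.
Under H₀, SE = √(p₀(1−p₀)/n) = √(0.60·0.40/436) = √0.000550459 = 0.023462.
z = (p̂ − p₀)/SE = (0.57569 − 0.60)/0.023462 = -1.036.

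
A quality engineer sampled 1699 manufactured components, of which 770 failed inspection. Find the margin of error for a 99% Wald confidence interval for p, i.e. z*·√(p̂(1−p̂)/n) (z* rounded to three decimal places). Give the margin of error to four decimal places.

p̂ = 770/1699 = 0.45321.
SE = √(p̂(1−p̂)/n) = √(0.247810/1699) = 0.012077.
z* = 2.576 at the 99% level.
ME = 2.576·0.012077 = 0.0311.

ME = 0.0311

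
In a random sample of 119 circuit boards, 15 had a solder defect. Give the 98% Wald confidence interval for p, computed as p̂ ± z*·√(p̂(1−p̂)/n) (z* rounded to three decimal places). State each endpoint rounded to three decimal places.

(0.055, 0.197)

With x = 15 successes in n = 119, p̂ = 0.12605.
SE(p̂) = √(0.12605·0.87395/119) = 0.030426.
The 98% critical value is z* = 2.326.
Margin of error: 2.326 × 0.030426 = 0.07077.
Interval: 0.12605 ± 0.07077 → (0.055, 0.197).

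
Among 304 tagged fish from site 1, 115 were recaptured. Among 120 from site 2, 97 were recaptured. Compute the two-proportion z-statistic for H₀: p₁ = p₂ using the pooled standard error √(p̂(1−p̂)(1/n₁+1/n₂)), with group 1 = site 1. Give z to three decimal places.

Sample proportions: p̂₁ = 115/304 = 0.37829 and p̂₂ = 97/120 = 0.80833.
Pooled p̂ = (115+97)/(304+120) = 212/424 = 0.50000.
Pooled SE = √[0.2500000·0.01162281] ≈ 0.053905.
z = (p̂₁ − p̂₂)/SE = (0.37829 − 0.80833)/0.053905 = -0.43004/0.053905 = -7.978.

z = -7.978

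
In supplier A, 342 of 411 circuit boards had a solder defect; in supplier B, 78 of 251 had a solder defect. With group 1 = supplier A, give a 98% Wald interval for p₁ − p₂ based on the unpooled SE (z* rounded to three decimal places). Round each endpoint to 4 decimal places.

p̂₁ = 0.83212, p̂₂ = 0.31076, so the observed difference is 0.52136.
Unpooled SE = √(p̂₁(1−p̂₁)/n₁ + p̂₂(1−p̂₂)/n₂) = √(0.000339899 + 0.000853335) = 0.034543.
z* = 2.326 at the 98% level. Margin = 2.326·0.034543 = 0.08035.
Interval: 0.52136 ± 0.08035 → (0.4410, 0.6017).

(0.4410, 0.6017)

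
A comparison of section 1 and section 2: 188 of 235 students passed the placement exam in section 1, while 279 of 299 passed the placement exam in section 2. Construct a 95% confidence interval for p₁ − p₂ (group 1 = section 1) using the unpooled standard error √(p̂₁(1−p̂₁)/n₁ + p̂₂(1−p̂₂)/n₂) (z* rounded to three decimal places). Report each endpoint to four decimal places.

(-0.1916, -0.0747)

p̂₁ = 188/235 = 0.80000, p̂₂ = 279/299 = 0.93311; p̂₁ − p̂₂ = -0.13311.
Unpooled SE = √(p̂₁(1−p̂₁)/n₁ + p̂₂(1−p̂₂)/n₂) = √(0.000680851 + 0.000208747) = 0.029826.
The 95% critical value is z* = 1.960. Margin of error = 0.05846.
CI: -0.13311 ± 0.05846 = (-0.1916, -0.0747).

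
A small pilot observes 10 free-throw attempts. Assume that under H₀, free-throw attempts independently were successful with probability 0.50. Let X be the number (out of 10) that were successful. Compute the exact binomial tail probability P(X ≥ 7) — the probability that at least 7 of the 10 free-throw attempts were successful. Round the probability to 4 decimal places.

X is binomial with n = 10 and p = 0.50.
P(X ≥ 7) = C(10,7)·0.50^7·0.50^3 + C(10,8)·0.50^8·0.50^2 + C(10,9)·0.50^9·0.50^1 + C(10,10)·0.50^10·0.50^0.
= 0.117188 + 0.043945 + 0.009766 + 0.000977 = 0.1719.

P = 0.1719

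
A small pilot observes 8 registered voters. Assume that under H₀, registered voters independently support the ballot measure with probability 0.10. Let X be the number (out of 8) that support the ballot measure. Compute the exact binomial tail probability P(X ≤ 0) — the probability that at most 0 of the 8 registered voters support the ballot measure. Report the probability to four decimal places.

P = 0.4305

X is binomial with n = 8 and p = 0.10.
P(X ≤ 0) = C(8,0)·0.10^0·0.90^8.
= 0.430467 = 0.4305.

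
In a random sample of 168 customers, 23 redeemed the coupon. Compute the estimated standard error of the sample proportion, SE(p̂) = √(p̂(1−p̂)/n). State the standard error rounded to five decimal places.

SE = 0.02652

With x = 23 successes in n = 168, p̂ = 0.13690.
p̂(1−p̂) = 0.13690·0.86310 = 0.118158.
Dividing by n and taking the root: √0.000703321 = 0.02652.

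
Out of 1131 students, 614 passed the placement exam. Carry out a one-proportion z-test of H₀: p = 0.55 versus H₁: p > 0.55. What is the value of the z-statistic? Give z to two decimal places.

The sample proportion is 614/1131 = 0.54288.
SE₀ = √(0.55·0.45/1131) = 0.014793.
Test statistic: z = -0.00712/0.014793 = -0.48.

z = -0.48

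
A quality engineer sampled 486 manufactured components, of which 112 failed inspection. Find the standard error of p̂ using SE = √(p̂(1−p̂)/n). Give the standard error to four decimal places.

SE = 0.0191

The sample proportion is 112/486 = 0.23045.
p̂(1−p̂) = 0.23045·0.76955 = 0.177343.
SE = √(0.177343/486) = √0.000364903 = 0.0191.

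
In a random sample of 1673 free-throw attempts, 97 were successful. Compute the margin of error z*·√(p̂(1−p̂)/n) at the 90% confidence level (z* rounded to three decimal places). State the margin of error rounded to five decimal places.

ME = 0.00940

With x = 97 successes in n = 1673, p̂ = 0.05798.
Standard error of p̂: √(0.054618/1673) = √0.000032647 = 0.005714.
z* = 1.645 at the 90% level.
ME = 1.645·0.005714 = 0.00940.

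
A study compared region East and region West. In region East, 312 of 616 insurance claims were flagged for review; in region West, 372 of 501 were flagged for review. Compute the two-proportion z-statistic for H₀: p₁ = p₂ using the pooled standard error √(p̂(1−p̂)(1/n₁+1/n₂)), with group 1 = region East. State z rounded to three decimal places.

p̂₁ = 312/616 = 0.50649, p̂₂ = 372/501 = 0.74251.
Pooled p̂ = (312+372)/(616+501) = 684/1117 = 0.61235.
SE = √[p̂(1−p̂)(1/n₁+1/n₂)] = √[0.61235·0.38765·(1/616+1/501)] ≈ 0.029311.
z = -0.23602/0.029311 = -8.052.

z = -8.052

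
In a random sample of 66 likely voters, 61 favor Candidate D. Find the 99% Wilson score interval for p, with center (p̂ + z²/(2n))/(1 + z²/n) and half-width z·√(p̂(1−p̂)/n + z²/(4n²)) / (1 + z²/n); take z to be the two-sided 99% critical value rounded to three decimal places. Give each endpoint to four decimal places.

Here p̂ = 61/66 = 0.92424 and z = 2.576 (z² = 6.635776).
Denominator 1 + z²/n = 1 + 6.635776/66 = 1.100542.
Center = (0.92424 + 0.050271)/1.100542 = 0.88548.
Radicand: p̂(1−p̂)/n + z²/(4n²) = 0.001060884 + 0.000380841 = 0.001441725.
Half-width = 2.576·√0.001441725/1.100542 = 0.08888.
Interval: 0.88548 ± 0.08888 → (0.7966, 0.9744).

(0.7966, 0.9744)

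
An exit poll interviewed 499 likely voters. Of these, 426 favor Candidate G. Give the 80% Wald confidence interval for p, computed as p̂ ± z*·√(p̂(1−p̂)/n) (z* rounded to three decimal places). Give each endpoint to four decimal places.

(0.8334, 0.8740)

With x = 426 successes in n = 499, p̂ = 0.85371.
SE = √(p̂(1−p̂)/n) = √(0.124891/499) = 0.015820.
The 80% critical value is z* = 1.282.
Margin = 1.282·0.015820 = 0.02028.
Interval: 0.85371 ± 0.02028 → (0.8334, 0.8740).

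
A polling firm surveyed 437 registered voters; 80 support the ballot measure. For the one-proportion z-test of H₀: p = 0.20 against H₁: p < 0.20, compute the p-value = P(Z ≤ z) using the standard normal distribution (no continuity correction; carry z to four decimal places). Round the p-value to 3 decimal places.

p-value = 0.188

The sample proportion is 80/437 = 0.18307.
SE₀ = √(0.20·0.80/437) = 0.019135.
Test statistic (full precision, shown to 4 dp): z = (80/437 − 0.20)/SE₀ ≈ -0.8850.
From the standard normal, P(Z ≤ z) = 0.188.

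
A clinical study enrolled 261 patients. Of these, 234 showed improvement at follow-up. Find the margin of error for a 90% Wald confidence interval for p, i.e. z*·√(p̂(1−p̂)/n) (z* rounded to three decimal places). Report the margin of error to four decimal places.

The sample proportion is 234/261 = 0.89655.
SE = √(p̂(1−p̂)/n) = √(0.092747/261) = 0.018851.
z* = 1.645 at the 90% level.
Margin of error = z*·SE = 1.645 × 0.018851 = 0.0310.

ME = 0.0310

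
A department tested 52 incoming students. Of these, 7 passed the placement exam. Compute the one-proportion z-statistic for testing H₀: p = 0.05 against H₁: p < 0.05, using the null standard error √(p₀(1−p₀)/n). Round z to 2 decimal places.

The sample proportion is 7/52 = 0.13462.
Under H₀, SE = √(p₀(1−p₀)/n) = √(0.05·0.95/52) = √0.000913462 = 0.030224.
z = (p̂ − p₀)/SE = (0.13462 − 0.05)/0.030224 = 2.80.

z = 2.80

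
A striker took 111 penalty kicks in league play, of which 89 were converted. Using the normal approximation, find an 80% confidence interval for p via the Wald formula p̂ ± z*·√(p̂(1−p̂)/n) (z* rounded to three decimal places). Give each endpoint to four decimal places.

(0.7533, 0.8503)

p̂ = 89/111 = 0.80180.
SE = √(p̂(1−p̂)/n) = √(0.158916/111) = 0.037837.
The 80% critical value is z* = 1.282.
Margin = 1.282·0.037837 = 0.04851.
Interval: 0.80180 ± 0.04851 → (0.7533, 0.8503).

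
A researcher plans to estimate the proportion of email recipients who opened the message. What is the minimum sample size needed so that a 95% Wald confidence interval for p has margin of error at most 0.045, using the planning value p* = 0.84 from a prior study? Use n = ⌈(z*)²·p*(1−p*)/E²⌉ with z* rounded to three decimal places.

n = 255

z* = 1.960 at the 95% level.
p*(1−p*) = 0.1344.
Required n before rounding: 3.841600 × 0.1344 / 0.045² = 254.968.
Rounding up, n = 255.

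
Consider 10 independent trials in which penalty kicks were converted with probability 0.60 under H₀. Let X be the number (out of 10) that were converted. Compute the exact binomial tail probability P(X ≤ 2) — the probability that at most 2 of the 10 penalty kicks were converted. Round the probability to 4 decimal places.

X is binomial with n = 10 and p = 0.60.
P(X ≤ 2) = C(10,0)·0.60^0·0.40^10 + C(10,1)·0.60^1·0.40^9 + C(10,2)·0.60^2·0.40^8.
= 0.000105 + 0.001573 + 0.010617 = 0.0123.

P = 0.0123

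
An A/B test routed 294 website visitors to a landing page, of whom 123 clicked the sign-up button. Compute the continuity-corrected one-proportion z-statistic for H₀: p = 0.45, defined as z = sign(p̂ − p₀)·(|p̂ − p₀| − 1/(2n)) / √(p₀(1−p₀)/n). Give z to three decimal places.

p̂ = 123/294 = 0.41837. p̂ − p₀ = -0.031633.
Continuity correction 1/(2n) = 1/588 = 0.001701.
Corrected numerator: |-0.031633| − 0.001701 = 0.029932.
Null standard error: √(0.45·0.55/294) = √0.000841837 = 0.029014.
z = −0.029932/0.029014 = -1.032.

z = -1.032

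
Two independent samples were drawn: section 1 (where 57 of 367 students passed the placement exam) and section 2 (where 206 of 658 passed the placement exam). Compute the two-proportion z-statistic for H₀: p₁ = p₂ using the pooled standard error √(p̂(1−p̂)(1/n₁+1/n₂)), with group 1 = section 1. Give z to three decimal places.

z = -5.544

p̂₁ = 57/367 = 0.15531, p̂₂ = 206/658 = 0.31307.
Pooled p̂ = (57+206)/(367+658) = 263/1025 = 0.25659.
Pooled SE = √[0.1907493·0.00424455] ≈ 0.028454.
z = (p̂₁ − p̂₂)/SE = (0.15531 − 0.31307)/0.028454 = -0.15776/0.028454 = -5.544.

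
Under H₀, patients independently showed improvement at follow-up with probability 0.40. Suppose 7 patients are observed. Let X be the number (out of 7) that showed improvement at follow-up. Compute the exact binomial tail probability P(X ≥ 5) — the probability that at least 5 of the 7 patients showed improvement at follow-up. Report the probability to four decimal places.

P = 0.0963

X is binomial with n = 7 and p = 0.40.
P(X ≥ 5) = C(7,5)·0.40^5·0.60^2 + C(7,6)·0.40^6·0.60^1 + C(7,7)·0.40^7·0.60^0.
= 0.077414 + 0.017203 + 0.001638 = 0.0963.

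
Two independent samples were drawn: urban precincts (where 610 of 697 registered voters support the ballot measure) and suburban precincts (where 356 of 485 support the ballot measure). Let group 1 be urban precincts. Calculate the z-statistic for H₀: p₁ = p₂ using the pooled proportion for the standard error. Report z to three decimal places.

z = 6.177

Sample proportions: p̂₁ = 610/697 = 0.87518 and p̂₂ = 356/485 = 0.73402.
Pooled p̂ = (610+356)/(697+485) = 966/1182 = 0.81726.
Pooled SE = √[0.1493468·0.00349658] ≈ 0.022852.
z = 0.14116/0.022852 = 6.177.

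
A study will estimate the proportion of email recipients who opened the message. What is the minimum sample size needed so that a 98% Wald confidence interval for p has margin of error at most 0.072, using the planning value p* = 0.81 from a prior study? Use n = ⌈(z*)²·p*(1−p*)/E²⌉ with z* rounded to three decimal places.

z* = 2.326 at the 98% level.
p*(1−p*) = 0.1539.
Required n before rounding: 5.410276 × 0.1539 / 0.072² = 160.618.
Rounding up, n = 161.

n = 161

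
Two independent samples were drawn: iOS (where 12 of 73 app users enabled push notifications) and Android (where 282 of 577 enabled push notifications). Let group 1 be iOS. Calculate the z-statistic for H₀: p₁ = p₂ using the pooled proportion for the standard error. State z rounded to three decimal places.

Sample proportions: p̂₁ = 12/73 = 0.16438 and p̂₂ = 282/577 = 0.48873.
Pooled p̂ = (12+282)/(73+577) = 294/650 = 0.45231.
Pooled SE = √[0.2477254·0.01543173] ≈ 0.061829.
z = -0.32435/0.061829 = -5.246.

z = -5.246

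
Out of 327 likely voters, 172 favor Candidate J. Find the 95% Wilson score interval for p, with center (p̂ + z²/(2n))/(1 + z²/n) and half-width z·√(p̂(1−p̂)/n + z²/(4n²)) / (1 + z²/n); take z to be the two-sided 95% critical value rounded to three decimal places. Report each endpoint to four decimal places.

p̂ = 172/327 = 0.52599; z = 1.960, so z² = 3.841600.
Denominator 1 + z²/n = 1 + 3.841600/327 = 1.011748.
Adjusted center: (0.52599 + z²/(2n))/1.011748 = 0.52569.
Radicand: p̂(1−p̂)/n + z²/(4n²) = 0.000762460 + 0.000008982 = 0.000771442.
Half-width = z·√(radicand)/denom = 1.960·0.027775/1.011748 = 0.05381.
CI: 0.52569 ± 0.05381 = (0.4719, 0.5795).

(0.4719, 0.5795)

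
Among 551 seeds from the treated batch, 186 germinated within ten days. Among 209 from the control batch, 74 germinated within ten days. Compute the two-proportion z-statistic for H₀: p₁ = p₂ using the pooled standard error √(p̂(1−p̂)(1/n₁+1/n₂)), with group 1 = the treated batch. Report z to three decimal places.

Sample proportions: p̂₁ = 186/551 = 0.33757 and p̂₂ = 74/209 = 0.35407.
Pooled p̂ = (186+74)/(551+209) = 260/760 = 0.34211.
Pooled SE = √[0.2250693·0.00659957] ≈ 0.038540.
z = -0.01650/0.038540 = -0.428.

z = -0.428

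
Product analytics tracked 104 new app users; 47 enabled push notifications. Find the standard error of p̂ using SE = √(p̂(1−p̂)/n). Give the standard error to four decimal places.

The sample proportion is 47/104 = 0.45192.
p̂(1−p̂) = 0.247688.
SE = √(0.247688/104) = √0.002381615 = 0.0488.

SE = 0.0488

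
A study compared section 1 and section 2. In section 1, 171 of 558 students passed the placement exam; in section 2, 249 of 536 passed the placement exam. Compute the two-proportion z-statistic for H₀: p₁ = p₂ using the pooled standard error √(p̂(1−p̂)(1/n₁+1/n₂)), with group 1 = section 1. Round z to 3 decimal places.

p̂₁ = 171/558 = 0.30645, p̂₂ = 249/536 = 0.46455.
Pooling: p̂ = 420/1094 = 0.38391.
Pooled SE = √[0.2365236·0.00365779] ≈ 0.029413.
z = -0.15810/0.029413 = -5.375.

z = -5.375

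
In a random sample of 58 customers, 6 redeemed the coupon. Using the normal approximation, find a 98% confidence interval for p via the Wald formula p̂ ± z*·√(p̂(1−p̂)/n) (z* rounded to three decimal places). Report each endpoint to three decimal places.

Sample proportion p̂ = 6/58 = 0.10345.
Standard error of p̂: √(0.092747/58) = √0.001599082 = 0.039989.
z* = 2.326 at the 98% level.
Margin = 2.326·0.039989 = 0.09301.
Interval: 0.10345 ± 0.09301 → (0.010, 0.196).

(0.010, 0.196)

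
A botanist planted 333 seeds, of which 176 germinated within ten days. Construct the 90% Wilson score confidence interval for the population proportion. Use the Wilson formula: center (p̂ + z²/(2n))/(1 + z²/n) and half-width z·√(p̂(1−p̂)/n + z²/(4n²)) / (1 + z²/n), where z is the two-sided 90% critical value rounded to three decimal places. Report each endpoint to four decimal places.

p̂ = 176/333 = 0.52853; z = 1.645, so z² = 2.706025.
Denominator 1 + z²/n = 1 + 2.706025/333 = 1.008126.
Adjusted center: (0.52853 + z²/(2n))/1.008126 = 0.52830.
Radicand: p̂(1−p̂)/n + z²/(4n²) = 0.000748307 + 0.000006101 = 0.000754408.
Half-width = 1.645·√0.000754408/1.008126 = 0.04482.
CI: 0.52830 ± 0.04482 = (0.4835, 0.5731).

(0.4835, 0.5731)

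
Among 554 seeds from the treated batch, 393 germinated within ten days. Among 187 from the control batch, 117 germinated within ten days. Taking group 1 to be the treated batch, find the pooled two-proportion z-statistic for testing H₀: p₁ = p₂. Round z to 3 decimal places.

z = 2.137

Sample proportions: p̂₁ = 393/554 = 0.70939 and p̂₂ = 117/187 = 0.62567.
Pooling: p̂ = 510/741 = 0.68826.
SE = √[p̂(1−p̂)(1/n₁+1/n₂)] = √[0.68826·0.31174·(1/554+1/187)] ≈ 0.039175.
z = (p̂₁ − p̂₂)/SE = (0.70939 − 0.62567)/0.039175 = 0.08372/0.039175 = 2.137.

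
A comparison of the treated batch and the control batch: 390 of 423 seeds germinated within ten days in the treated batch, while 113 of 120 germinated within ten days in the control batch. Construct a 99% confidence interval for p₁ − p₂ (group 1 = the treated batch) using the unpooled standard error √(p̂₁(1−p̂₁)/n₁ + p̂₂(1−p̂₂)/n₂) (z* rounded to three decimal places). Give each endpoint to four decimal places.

(-0.0842, 0.0449)

p̂₁ = 390/423 = 0.92199, p̂₂ = 113/120 = 0.94167; p̂₁ − p̂₂ = -0.01968.
Unpooled SE = √(p̂₁(1−p̂₁)/n₁ + p̂₂(1−p̂₂)/n₂) = √(0.000170042 + 0.000457755) = 0.025056.
For 99% confidence, z* = 2.576. Margin of error = 0.06454.
CI: -0.01968 ± 0.06454 = (-0.0842, 0.0449).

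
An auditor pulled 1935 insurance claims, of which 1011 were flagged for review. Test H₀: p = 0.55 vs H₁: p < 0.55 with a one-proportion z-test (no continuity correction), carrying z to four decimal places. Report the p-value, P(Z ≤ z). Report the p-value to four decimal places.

p̂ = 1011/1935 = 0.52248.
Under H₀, SE = √(p₀(1−p₀)/n) = √(0.55·0.45/1935) = √0.000127907 = 0.011310.
Test statistic (full precision, shown to 4 dp): z = (1011/1935 − 0.55)/SE₀ ≈ -2.4333.
From the standard normal, P(Z ≤ z) = 0.0075.

p-value = 0.0075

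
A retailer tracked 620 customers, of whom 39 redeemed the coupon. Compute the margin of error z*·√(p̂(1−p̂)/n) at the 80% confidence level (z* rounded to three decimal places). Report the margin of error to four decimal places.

ME = 0.0125

The sample proportion is 39/620 = 0.06290.
Standard error of p̂: √(0.058946/620) = √0.000095075 = 0.009751.
For 80% confidence, z* = 1.282.
ME = 1.282·0.009751 = 0.0125.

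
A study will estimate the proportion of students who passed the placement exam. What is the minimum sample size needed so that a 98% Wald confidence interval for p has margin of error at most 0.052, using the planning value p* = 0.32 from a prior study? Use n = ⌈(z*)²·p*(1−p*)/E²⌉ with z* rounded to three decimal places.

z* = 2.326 at the 98% level.
p*(1−p*) = 0.32·0.68 = 0.2176.
Required n before rounding: 5.410276 × 0.2176 / 0.052² = 435.383.
Rounding up, n = 436.

n = 436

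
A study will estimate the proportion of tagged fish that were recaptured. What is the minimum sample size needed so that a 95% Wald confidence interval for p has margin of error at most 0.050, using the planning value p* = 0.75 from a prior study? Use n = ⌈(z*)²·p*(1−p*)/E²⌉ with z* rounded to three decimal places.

z* = 1.960 at the 95% level.
p*(1−p*) = 0.75·0.25 = 0.1875.
(z*)²·p*(1−p*)/E² = 3.841600·0.1875/0.002500 = 288.120.
⌈288.120⌉ = 289.

n = 289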